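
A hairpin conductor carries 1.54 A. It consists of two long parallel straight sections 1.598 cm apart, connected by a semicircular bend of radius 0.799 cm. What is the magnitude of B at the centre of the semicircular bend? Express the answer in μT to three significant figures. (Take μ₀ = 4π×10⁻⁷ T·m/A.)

The semicircular arc contributes B_arc = μ₀I·π/(4πR) = μ₀I/(4R) = 6.06×10⁻⁵ T.
Each semi-infinite lead is at perpendicular distance R = 0.00799 m from the centre, with the perpendicular foot at its near end, so it contributes μ₀I/(4πR); both point the same way, together 3.85×10⁻⁵ T.
Arc and leads all point the same direction: B = 6.06×10⁻⁵ + 3.85×10⁻⁵ = 9.91×10⁻⁵ T.

B ≈ 99.1 μT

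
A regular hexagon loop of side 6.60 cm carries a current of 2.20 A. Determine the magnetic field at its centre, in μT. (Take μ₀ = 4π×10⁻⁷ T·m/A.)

B ≈ 23.1 μT

Each side is a finite straight segment at perpendicular distance d = a/(2 tan(π/6)) = 0.05716 m from the centre, with end-angles ±π/6.
One side contributes B₁ = (μ₀I/4πd)·2 sin(π/6) = 3.85×10⁻⁶ T.
All 6 sides add in the same direction: B = 6 × 3.85×10⁻⁶ = 2.31×10⁻⁵ T.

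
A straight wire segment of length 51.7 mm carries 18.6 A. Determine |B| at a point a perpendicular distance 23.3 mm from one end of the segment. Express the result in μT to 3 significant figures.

B ≈ 72.8 μT

For a finite straight segment, B = (μ₀I/4πd)(sinθ₁ + sinθ₂), where θ₁, θ₂ are the angles from the perpendicular to each end.
The perpendicular foot is at one end, so the two end-offsets along the wire are 0 and L = 0.0517 m.
sinθ₁ = 0/√(0²+0.0233²) = 0.0000; sinθ₂ = 0.0517/√(0.0517²+0.0233²) = 0.9117.
B = (4π×10⁻⁷ × 18.6) / (4π × 0.0233) × (0.0000 + 0.9117) = 7.28×10⁻⁵ T.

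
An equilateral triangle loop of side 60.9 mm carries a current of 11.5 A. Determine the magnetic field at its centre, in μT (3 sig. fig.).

Each side is a finite straight segment at perpendicular distance d = a/(2 tan(π/3)) = 0.01758 m from the centre, with end-angles ±π/3.
One side contributes B₁ = (μ₀I/4πd)·2 sin(π/3) = 1.13×10⁻⁴ T.
All 3 sides add in the same direction: B = 3 × 1.13×10⁻⁴ = 3.40×10⁻⁴ T.

B ≈ 340 μT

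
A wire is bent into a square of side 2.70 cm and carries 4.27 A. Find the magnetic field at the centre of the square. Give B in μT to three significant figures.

Each side is a finite straight segment at perpendicular distance d = a/(2 tan(π/4)) = 0.0135 m from the centre, with end-angles ±π/4.
One side contributes B₁ = (μ₀I/4πd)·2 sin(π/4) = 4.47×10⁻⁵ T.
All 4 sides add in the same direction: B = 4 × 4.47×10⁻⁵ = 1.79×10⁻⁴ T.

B ≈ 179 μT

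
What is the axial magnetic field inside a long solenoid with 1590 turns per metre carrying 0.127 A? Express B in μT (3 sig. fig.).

B ≈ 254 μT

Inside a long solenoid, B = μ₀nI with n = 1590 turns/m.
B = 4π×10⁻⁷ × 1590 × 0.127 = 2.54×10⁻⁴ T.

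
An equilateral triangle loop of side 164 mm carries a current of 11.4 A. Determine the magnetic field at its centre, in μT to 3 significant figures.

B ≈ 125 μT

Each side is a finite straight segment at perpendicular distance d = a/(2 tan(π/3)) = 0.04734 m from the centre, with end-angles ±π/3.
One side contributes B₁ = (μ₀I/4πd)·2 sin(π/3) = 4.17×10⁻⁵ T.
All 3 sides add in the same direction: B = 3 × 4.17×10⁻⁵ = 1.25×10⁻⁴ T.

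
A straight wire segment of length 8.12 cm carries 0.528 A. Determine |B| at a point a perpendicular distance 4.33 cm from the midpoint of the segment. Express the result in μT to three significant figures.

B ≈ 1.67 μT

For a finite straight segment, B = (μ₀I/4πd)(sinθ₁ + sinθ₂), where θ₁, θ₂ are the angles from the perpendicular to each end.
The perpendicular from the point meets the wire at its midpoint, so each end is L/2 = 0.0406 m away along the wire.
sinθ₁ = 0.0406/√(0.0406²+0.0433²) = 0.6840; sinθ₂ = 0.0406/√(0.0406²+0.0433²) = 0.6840.
B = (4π×10⁻⁷ × 0.528) / (4π × 0.0433) × (0.6840 + 0.6840) = 1.67×10⁻⁶ T.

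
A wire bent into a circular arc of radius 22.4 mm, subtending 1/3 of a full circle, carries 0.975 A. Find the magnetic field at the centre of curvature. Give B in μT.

B ≈ 9.12 μT

The Biot–Savart field of a circular arc at its centre is B = μ₀Iφ/(4πR), with φ = 2.094 rad.
B = (4π×10⁻⁷ × 0.975 × 2.094) / (4π × 0.0224) = 9.12×10⁻⁶ T.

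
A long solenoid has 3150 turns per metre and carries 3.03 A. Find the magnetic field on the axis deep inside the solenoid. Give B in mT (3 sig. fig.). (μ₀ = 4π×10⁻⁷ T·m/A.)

B ≈ 12.0 mT

Inside a long solenoid, B = μ₀nI with n = 3150 turns/m.
B = 4π×10⁻⁷ × 3150 × 3.03 = 1.20×10⁻² T.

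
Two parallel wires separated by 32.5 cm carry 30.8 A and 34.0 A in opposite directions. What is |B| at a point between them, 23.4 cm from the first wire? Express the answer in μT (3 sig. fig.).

B ≈ 101 μT

Each long wire gives B = μ₀I/(2πd). Distances are d₁ = 0.234 m and d₂ = 0.091 m.
B₁ = 2.63×10⁻⁵ T, B₂ = 7.47×10⁻⁵ T.
Between antiparallel currents both contributions point the same way, so they add. B = B₁ + B₂ = 2.63×10⁻⁵ + 7.47×10⁻⁵ = 1.01×10⁻⁴ T.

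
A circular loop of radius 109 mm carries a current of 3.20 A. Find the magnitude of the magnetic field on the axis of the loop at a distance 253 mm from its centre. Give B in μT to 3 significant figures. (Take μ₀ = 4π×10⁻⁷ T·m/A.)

On the axis of a circular loop, B = μ₀IR² / [2(R²+z²)^(3/2)].
R² + z² = (0.109)² + (0.253)² = 0.07589 m², and (R²+z²)^(3/2) = 2.09×10⁻² m³.
B = (4π×10⁻⁷ × 3.20 × 0.01188) / (2 × 2.09×10⁻²) = 1.14×10⁻⁶ T.

B ≈ 1.14 μT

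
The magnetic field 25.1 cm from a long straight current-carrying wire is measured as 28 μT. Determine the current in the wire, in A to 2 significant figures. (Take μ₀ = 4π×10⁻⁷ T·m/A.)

For a long straight wire B = μ₀I/(2πd), so I = 2πdB/μ₀.
I = 2π × 0.251 × 2.80×10⁻⁵ / (4π×10⁻⁷) = 35.1 A.

I ≈ 35 A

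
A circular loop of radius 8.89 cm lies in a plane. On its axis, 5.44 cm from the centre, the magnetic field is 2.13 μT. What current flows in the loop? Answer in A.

I ≈ 0.486 A

On the axis of a loop, B = μ₀IR²/[2(R²+z²)^(3/2)], so I = 2B(R²+z²)^(3/2)/(μ₀R²).
R² + z² = 0.007903 + 0.002959 = 0.01086 m²; raised to 3/2 gives 1.13×10⁻³ m³.
I = 2 × 2.13×10⁻⁶ × 1.13×10⁻³ / (1.26×10⁻⁶ × 0.007903) = 0.486 A.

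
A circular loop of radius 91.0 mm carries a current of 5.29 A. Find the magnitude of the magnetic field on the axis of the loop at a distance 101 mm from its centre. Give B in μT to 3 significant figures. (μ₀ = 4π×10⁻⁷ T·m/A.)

On the axis of a circular loop, B = μ₀IR² / [2(R²+z²)^(3/2)].
R² + z² = (0.091)² + (0.101)² = 0.01848 m², and (R²+z²)^(3/2) = 2.51×10⁻³ m³.
B = (4π×10⁻⁷ × 5.29 × 0.008281) / (2 × 2.51×10⁻³) = 1.10×10⁻⁵ T.

B ≈ 11.0 μT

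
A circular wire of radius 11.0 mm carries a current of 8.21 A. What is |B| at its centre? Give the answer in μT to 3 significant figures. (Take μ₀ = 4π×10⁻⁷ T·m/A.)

B ≈ 469 μT

At the centre of a circular loop the Biot–Savart law gives B = μ₀I/(2R).
B = (4π×10⁻⁷ × 8.21) / (2 × 0.011) = 4.69×10⁻⁴ T.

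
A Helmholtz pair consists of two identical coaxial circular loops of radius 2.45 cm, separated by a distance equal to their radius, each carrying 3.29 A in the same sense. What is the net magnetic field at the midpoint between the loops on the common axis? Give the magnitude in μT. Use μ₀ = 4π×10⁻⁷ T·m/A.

B ≈ 121 μT

Each loop contributes B = μ₀IR²/[2(R²+z²)^(3/2)] on the axis, with z measured from that loop.
Loop 1 (z = 0.01225 m): B₁ = 6.04×10⁻⁵ T. Loop 2 (z = 0.01225 m): B₂ = 6.04×10⁻⁵ T.
The fields add: B = B₁ + B₂ = 1.21×10⁻⁴ T.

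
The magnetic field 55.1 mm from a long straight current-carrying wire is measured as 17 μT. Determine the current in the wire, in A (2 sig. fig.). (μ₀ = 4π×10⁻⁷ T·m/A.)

For a long straight wire B = μ₀I/(2πd), so I = 2πdB/μ₀.
I = 2π × 0.0551 × 1.70×10⁻⁵ / (4π×10⁻⁷) = 4.68 A.

I ≈ 4.7 A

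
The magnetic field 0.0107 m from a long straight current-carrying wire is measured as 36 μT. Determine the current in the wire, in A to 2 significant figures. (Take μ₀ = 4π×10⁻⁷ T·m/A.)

For a long straight wire B = μ₀I/(2πd), so I = 2πdB/μ₀.
I = 2π × 0.0107 × 3.60×10⁻⁵ / (4π×10⁻⁷) = 1.93 A.

I ≈ 1.9 A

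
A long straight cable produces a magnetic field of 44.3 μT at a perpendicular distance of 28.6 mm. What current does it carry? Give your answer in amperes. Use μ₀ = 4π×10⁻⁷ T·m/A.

For a long straight wire B = μ₀I/(2πd), so I = 2πdB/μ₀.
I = 2π × 0.0286 × 4.43×10⁻⁵ / (4π×10⁻⁷) = 6.33 A.

I ≈ 6.33 A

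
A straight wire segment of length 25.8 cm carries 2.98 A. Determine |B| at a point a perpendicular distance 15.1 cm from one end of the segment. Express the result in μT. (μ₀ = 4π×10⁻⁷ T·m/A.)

For a finite straight segment, B = (μ₀I/4πd)(sinθ₁ + sinθ₂), where θ₁, θ₂ are the angles from the perpendicular to each end.
The perpendicular foot is at one end, so the two end-offsets along the wire are 0 and L = 0.258 m.
sinθ₁ = 0/√(0²+0.151²) = 0.0000; sinθ₂ = 0.258/√(0.258²+0.151²) = 0.8631.
B = (4π×10⁻⁷ × 2.98) / (4π × 0.151) × (0.0000 + 0.8631) = 1.70×10⁻⁶ T.

B ≈ 1.70 μT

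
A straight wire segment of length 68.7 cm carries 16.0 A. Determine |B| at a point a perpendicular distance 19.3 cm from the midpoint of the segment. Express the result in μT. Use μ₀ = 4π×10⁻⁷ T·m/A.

B ≈ 14.5 μT

For a finite straight segment, B = (μ₀I/4πd)(sinθ₁ + sinθ₂), where θ₁, θ₂ are the angles from the perpendicular to each end.
The perpendicular from the point meets the wire at its midpoint, so each end is L/2 = 0.3435 m away along the wire.
sinθ₁ = 0.3435/√(0.3435²+0.193²) = 0.8718; sinθ₂ = 0.3435/√(0.3435²+0.193²) = 0.8718.
B = (4π×10⁻⁷ × 16.0) / (4π × 0.193) × (0.8718 + 0.8718) = 1.45×10⁻⁵ T.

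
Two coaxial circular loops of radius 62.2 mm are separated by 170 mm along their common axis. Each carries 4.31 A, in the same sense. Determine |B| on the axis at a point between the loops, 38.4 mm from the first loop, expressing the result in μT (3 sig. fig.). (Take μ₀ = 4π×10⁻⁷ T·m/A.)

Each loop contributes B = μ₀IR²/[2(R²+z²)^(3/2)] on the axis, with z measured from that loop.
Loop 1 (z = 0.0384 m): B₁ = 2.68×10⁻⁵ T. Loop 2 (z = 0.1316 m): B₂ = 3.40×10⁻⁶ T.
The fields add: B = B₁ + B₂ = 3.02×10⁻⁵ T.

B ≈ 30.2 μT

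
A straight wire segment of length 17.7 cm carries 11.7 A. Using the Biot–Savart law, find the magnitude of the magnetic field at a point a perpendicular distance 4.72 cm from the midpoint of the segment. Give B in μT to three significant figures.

B ≈ 43.7 μT

For a finite straight segment, B = (μ₀I/4πd)(sinθ₁ + sinθ₂), where θ₁, θ₂ are the angles from the perpendicular to each end.
The perpendicular from the point meets the wire at its midpoint, so each end is L/2 = 0.0885 m away along the wire.
sinθ₁ = 0.0885/√(0.0885²+0.0472²) = 0.8824; sinθ₂ = 0.0885/√(0.0885²+0.0472²) = 0.8824.
B = (4π×10⁻⁷ × 11.7) / (4π × 0.0472) × (0.8824 + 0.8824) = 4.37×10⁻⁵ T.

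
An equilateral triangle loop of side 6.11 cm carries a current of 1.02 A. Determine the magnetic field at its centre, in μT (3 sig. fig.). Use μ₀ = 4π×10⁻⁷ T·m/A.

B ≈ 30.0 μT

Each side is a finite straight segment at perpendicular distance d = a/(2 tan(π/3)) = 0.01764 m from the centre, with end-angles ±π/3.
One side contributes B₁ = (μ₀I/4πd)·2 sin(π/3) = 1.00×10⁻⁵ T.
All 3 sides add in the same direction: B = 3 × 1.00×10⁻⁵ = 3.00×10⁻⁵ T.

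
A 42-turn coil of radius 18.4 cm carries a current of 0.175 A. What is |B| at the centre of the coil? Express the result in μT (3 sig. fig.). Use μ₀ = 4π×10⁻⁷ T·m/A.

B ≈ 25.1 μT

For an N-turn flat coil, B = Nμ₀I/(2R) with R = 0.184 m.
B = 42 × 5.98×10⁻⁷ T = 2.51×10⁻⁵ T.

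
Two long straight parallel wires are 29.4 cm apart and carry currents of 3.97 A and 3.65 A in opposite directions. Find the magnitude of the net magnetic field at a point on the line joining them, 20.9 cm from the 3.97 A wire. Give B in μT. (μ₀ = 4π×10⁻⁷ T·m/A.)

B ≈ 12.4 μT

Each long wire gives B = μ₀I/(2πd). Distances are d₁ = 0.209 m and d₂ = 0.085 m.
B₁ = 3.80×10⁻⁶ T, B₂ = 8.59×10⁻⁶ T.
Between antiparallel currents both contributions point the same way, so they add. B = B₁ + B₂ = 3.80×10⁻⁶ + 8.59×10⁻⁶ = 1.24×10⁻⁵ T.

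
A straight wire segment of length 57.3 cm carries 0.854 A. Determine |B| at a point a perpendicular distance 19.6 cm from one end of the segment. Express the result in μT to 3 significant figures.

For a finite straight segment, B = (μ₀I/4πd)(sinθ₁ + sinθ₂), where θ₁, θ₂ are the angles from the perpendicular to each end.
The perpendicular foot is at one end, so the two end-offsets along the wire are 0 and L = 0.573 m.
sinθ₁ = 0/√(0²+0.196²) = 0.0000; sinθ₂ = 0.573/√(0.573²+0.196²) = 0.9462.
B = (4π×10⁻⁷ × 0.854) / (4π × 0.196) × (0.0000 + 0.9462) = 4.12×10⁻⁷ T.

B ≈ 0.412 μT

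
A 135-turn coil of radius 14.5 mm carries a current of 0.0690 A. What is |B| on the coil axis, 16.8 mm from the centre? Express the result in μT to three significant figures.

B ≈ 113 μT

For an N-turn flat coil, B = Nμ₀IR²/[2(R²+z²)^(3/2)] with R = 0.0145 m, z = 0.0168 m.
B = 135 × 8.34×10⁻⁷ T = 1.13×10⁻⁴ T.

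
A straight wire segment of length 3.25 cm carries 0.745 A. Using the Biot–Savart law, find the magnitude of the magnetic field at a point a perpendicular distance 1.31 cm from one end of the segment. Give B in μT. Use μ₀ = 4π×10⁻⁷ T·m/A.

For a finite straight segment, B = (μ₀I/4πd)(sinθ₁ + sinθ₂), where θ₁, θ₂ are the angles from the perpendicular to each end.
The perpendicular foot is at one end, so the two end-offsets along the wire are 0 and L = 0.0325 m.
sinθ₁ = 0/√(0²+0.0131²) = 0.0000; sinθ₂ = 0.0325/√(0.0325²+0.0131²) = 0.9275.
B = (4π×10⁻⁷ × 0.745) / (4π × 0.0131) × (0.0000 + 0.9275) = 5.27×10⁻⁶ T.

B ≈ 5.27 μT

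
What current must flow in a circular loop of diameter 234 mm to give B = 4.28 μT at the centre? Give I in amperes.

At the centre of a circular loop B = μ₀I/(2R), so I = 2RB/μ₀.
With R = 0.117 m, I = 2 × 0.117 × 4.28×10⁻⁶ / (4π×10⁻⁷) = 0.797 A.

I ≈ 0.797 A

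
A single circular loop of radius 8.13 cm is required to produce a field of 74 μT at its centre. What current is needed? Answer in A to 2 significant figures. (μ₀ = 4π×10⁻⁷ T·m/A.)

At the centre of a circular loop B = μ₀I/(2R), so I = 2RB/μ₀.
With R = 0.0813 m, I = 2 × 0.0813 × 7.40×10⁻⁵ / (4π×10⁻⁷) = 9.58 A.

I ≈ 9.6 A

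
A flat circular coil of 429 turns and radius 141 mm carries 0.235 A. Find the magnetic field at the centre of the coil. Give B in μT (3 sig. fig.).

For an N-turn flat coil, B = Nμ₀I/(2R) with R = 0.141 m.
B = 429 × 1.05×10⁻⁶ T = 4.49×10⁻⁴ T.

B ≈ 449 μT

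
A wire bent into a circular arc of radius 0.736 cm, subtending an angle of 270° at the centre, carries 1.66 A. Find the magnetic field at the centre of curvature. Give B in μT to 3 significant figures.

The Biot–Savart field of a circular arc at its centre is B = μ₀Iφ/(4πR), with φ = 4.712 rad.
B = (4π×10⁻⁷ × 1.66 × 4.712) / (4π × 0.00736) = 1.06×10⁻⁴ T.

B ≈ 106 μT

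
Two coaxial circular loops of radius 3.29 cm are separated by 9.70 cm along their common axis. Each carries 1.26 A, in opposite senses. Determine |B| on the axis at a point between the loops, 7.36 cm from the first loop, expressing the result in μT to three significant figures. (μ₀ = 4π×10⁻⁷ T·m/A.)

B ≈ 11.4 μT

Each loop contributes B = μ₀IR²/[2(R²+z²)^(3/2)] on the axis, with z measured from that loop.
Loop 1 (z = 0.0736 m): B₁ = 1.64×10⁻⁶ T. Loop 2 (z = 0.0234 m): B₂ = 1.30×10⁻⁵ T.
The fields oppose: B = |B₁ − B₂| = 1.14×10⁻⁵ T.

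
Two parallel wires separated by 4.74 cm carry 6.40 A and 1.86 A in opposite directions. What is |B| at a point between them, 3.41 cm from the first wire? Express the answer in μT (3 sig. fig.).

Each long wire gives B = μ₀I/(2πd). Distances are d₁ = 0.0341 m and d₂ = 0.0133 m.
B₁ = 3.75×10⁻⁵ T, B₂ = 2.80×10⁻⁵ T.
Between antiparallel currents both contributions point the same way, so they add. B = B₁ + B₂ = 3.75×10⁻⁵ + 2.80×10⁻⁵ = 6.55×10⁻⁵ T.

B ≈ 65.5 μT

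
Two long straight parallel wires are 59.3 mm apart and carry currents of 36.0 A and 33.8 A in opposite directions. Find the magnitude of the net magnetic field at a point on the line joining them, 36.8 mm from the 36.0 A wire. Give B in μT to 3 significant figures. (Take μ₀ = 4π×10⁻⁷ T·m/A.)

B ≈ 496 μT

Each long wire gives B = μ₀I/(2πd). Distances are d₁ = 0.0368 m and d₂ = 0.0225 m.
B₁ = 1.96×10⁻⁴ T, B₂ = 3.00×10⁻⁴ T.
Between antiparallel currents both contributions point the same way, so they add. B = B₁ + B₂ = 1.96×10⁻⁴ + 3.00×10⁻⁴ = 4.96×10⁻⁴ T.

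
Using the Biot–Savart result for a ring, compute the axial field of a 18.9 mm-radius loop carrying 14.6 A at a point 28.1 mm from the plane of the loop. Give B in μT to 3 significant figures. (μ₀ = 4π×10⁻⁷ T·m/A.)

B ≈ 84.4 μT

On the axis of a circular loop, B = μ₀IR² / [2(R²+z²)^(3/2)].
R² + z² = (0.0189)² + (0.0281)² = 0.001147 m², and (R²+z²)^(3/2) = 3.88×10⁻⁵ m³.
B = (4π×10⁻⁷ × 14.6 × 0.0003572) / (2 × 3.88×10⁻⁵) = 8.44×10⁻⁵ T.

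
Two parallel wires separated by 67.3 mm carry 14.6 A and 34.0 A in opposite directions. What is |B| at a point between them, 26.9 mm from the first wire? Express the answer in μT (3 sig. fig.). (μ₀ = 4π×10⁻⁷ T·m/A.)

B ≈ 277 μT

Each long wire gives B = μ₀I/(2πd). Distances are d₁ = 0.0269 m and d₂ = 0.0404 m.
B₁ = 1.09×10⁻⁴ T, B₂ = 1.68×10⁻⁴ T.
Between antiparallel currents both contributions point the same way, so they add. B = B₁ + B₂ = 1.09×10⁻⁴ + 1.68×10⁻⁴ = 2.77×10⁻⁴ T.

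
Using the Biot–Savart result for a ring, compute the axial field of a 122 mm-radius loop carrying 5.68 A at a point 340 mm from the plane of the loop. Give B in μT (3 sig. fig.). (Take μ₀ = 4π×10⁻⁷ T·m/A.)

B ≈ 1.13 μT

On the axis of a circular loop, B = μ₀IR² / [2(R²+z²)^(3/2)].
R² + z² = (0.122)² + (0.34)² = 0.1305 m², and (R²+z²)^(3/2) = 4.71×10⁻² m³.
B = (4π×10⁻⁷ × 5.68 × 0.01488) / (2 × 4.71×10⁻²) = 1.13×10⁻⁶ T.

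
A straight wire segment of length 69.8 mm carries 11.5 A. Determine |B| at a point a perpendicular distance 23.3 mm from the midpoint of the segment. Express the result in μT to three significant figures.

B ≈ 82.1 μT

For a finite straight segment, B = (μ₀I/4πd)(sinθ₁ + sinθ₂), where θ₁, θ₂ are the angles from the perpendicular to each end.
The perpendicular from the point meets the wire at its midpoint, so each end is L/2 = 0.0349 m away along the wire.
sinθ₁ = 0.0349/√(0.0349²+0.0233²) = 0.8317; sinθ₂ = 0.0349/√(0.0349²+0.0233²) = 0.8317.
B = (4π×10⁻⁷ × 11.5) / (4π × 0.0233) × (0.8317 + 0.8317) = 8.21×10⁻⁵ T.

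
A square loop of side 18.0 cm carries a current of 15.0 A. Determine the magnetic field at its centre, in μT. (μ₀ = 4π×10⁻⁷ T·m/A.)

Each side is a finite straight segment at perpendicular distance d = a/(2 tan(π/4)) = 0.09 m from the centre, with end-angles ±π/4.
One side contributes B₁ = (μ₀I/4πd)·2 sin(π/4) = 2.36×10⁻⁵ T.
All 4 sides add in the same direction: B = 4 × 2.36×10⁻⁵ = 9.43×10⁻⁵ T.

B ≈ 94.3 μT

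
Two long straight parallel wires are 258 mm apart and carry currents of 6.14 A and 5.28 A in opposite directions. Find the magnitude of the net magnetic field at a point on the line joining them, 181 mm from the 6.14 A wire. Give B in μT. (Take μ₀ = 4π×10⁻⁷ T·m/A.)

Each long wire gives B = μ₀I/(2πd). Distances are d₁ = 0.181 m and d₂ = 0.077 m.
B₁ = 6.78×10⁻⁶ T, B₂ = 1.37×10⁻⁵ T.
Between antiparallel currents both contributions point the same way, so they add. B = B₁ + B₂ = 6.78×10⁻⁶ + 1.37×10⁻⁵ = 2.05×10⁻⁵ T.

B ≈ 20.5 μT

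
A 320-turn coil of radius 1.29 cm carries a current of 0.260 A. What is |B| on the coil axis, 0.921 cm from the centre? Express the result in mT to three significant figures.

B ≈ 2.18 mT

For an N-turn flat coil, B = Nμ₀IR²/[2(R²+z²)^(3/2)] with R = 0.0129 m, z = 0.00921 m.
B = 320 × 6.83×10⁻⁶ T = 2.18×10⁻³ T.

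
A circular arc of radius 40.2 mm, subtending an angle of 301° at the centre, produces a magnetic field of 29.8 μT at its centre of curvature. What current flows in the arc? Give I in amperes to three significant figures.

For a circular arc, B = μ₀Iφ/(4πR) with φ in radians; here φ = 5.253 rad.
So I = 4πRB/(μ₀φ) = 4π × 0.0402 × 2.98×10⁻⁵ / (4π×10⁻⁷ × 5.253) = 2.28 A.

I ≈ 2.28 A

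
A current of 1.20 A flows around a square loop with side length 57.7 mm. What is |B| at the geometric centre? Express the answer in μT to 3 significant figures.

Each side is a finite straight segment at perpendicular distance d = a/(2 tan(π/4)) = 0.02885 m from the centre, with end-angles ±π/4.
One side contributes B₁ = (μ₀I/4πd)·2 sin(π/4) = 5.88×10⁻⁶ T.
All 4 sides add in the same direction: B = 4 × 5.88×10⁻⁶ = 2.35×10⁻⁵ T.

B ≈ 23.5 μT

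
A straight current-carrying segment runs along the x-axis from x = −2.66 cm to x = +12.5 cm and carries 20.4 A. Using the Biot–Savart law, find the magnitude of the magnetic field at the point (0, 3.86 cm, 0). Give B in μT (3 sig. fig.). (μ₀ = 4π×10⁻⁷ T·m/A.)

B ≈ 80.5 μT

For a finite straight segment, B = (μ₀I/4πd)(sinθ₁ + sinθ₂), where θ₁, θ₂ are the angles from the perpendicular to each end.
The perpendicular distance is d = 0.0386 m; the end-offsets along the wire are a = 0.0266 m and b = 0.125 m.
sinθ₁ = 0.0266/√(0.0266²+0.0386²) = 0.5674; sinθ₂ = 0.125/√(0.125²+0.0386²) = 0.9555.
B = (4π×10⁻⁷ × 20.4) / (4π × 0.0386) × (0.5674 + 0.9555) = 8.05×10⁻⁵ T.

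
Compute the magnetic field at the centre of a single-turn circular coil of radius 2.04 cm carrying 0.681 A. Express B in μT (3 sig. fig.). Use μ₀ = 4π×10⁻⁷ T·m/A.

At the centre of a circular loop the Biot–Savart law gives B = μ₀I/(2R).
B = (4π×10⁻⁷ × 0.681) / (2 × 0.0204) = 2.10×10⁻⁵ T.

B ≈ 21.0 μT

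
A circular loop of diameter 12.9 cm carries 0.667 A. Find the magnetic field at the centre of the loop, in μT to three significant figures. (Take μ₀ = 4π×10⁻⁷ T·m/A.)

B ≈ 6.50 μT

At the centre of a circular loop the Biot–Savart law gives B = μ₀I/(2R) (so R = 0.0645 m).
B = (4π×10⁻⁷ × 0.667) / (2 × 0.0645) = 6.50×10⁻⁶ T.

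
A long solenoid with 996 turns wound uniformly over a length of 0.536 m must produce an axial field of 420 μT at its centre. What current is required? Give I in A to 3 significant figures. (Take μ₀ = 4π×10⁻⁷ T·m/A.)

Inside a long solenoid B = μ₀nI with n = 1858 m⁻¹, so I = B/(μ₀n).
I = 4.20×10⁻⁴ / (4π×10⁻⁷ × 1858) = 0.180 A.

I ≈ 0.180 A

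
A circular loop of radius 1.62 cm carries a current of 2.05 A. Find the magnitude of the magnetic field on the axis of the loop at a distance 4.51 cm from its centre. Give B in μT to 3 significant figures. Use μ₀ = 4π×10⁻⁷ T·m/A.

B ≈ 3.07 μT

On the axis of a circular loop, B = μ₀IR² / [2(R²+z²)^(3/2)].
R² + z² = (0.0162)² + (0.0451)² = 0.002296 m², and (R²+z²)^(3/2) = 1.10×10⁻⁴ m³.
B = (4π×10⁻⁷ × 2.05 × 0.0002624) / (2 × 1.10×10⁻⁴) = 3.07×10⁻⁶ T.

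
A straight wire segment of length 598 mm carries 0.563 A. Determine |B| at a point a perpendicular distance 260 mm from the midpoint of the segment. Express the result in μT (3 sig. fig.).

For a finite straight segment, B = (μ₀I/4πd)(sinθ₁ + sinθ₂), where θ₁, θ₂ are the angles from the perpendicular to each end.
The perpendicular from the point meets the wire at its midpoint, so each end is L/2 = 0.299 m away along the wire.
sinθ₁ = 0.299/√(0.299²+0.26²) = 0.7546; sinθ₂ = 0.299/√(0.299²+0.26²) = 0.7546.
B = (4π×10⁻⁷ × 0.563) / (4π × 0.26) × (0.7546 + 0.7546) = 3.27×10⁻⁷ T.

B ≈ 0.327 μT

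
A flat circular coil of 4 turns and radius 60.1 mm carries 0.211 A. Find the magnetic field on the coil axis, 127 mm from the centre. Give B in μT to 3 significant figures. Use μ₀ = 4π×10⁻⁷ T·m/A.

For an N-turn flat coil, B = Nμ₀IR²/[2(R²+z²)^(3/2)] with R = 0.0601 m, z = 0.127 m.
B = 4 × 1.73×10⁻⁷ T = 6.91×10⁻⁷ T.

B ≈ 0.691 μT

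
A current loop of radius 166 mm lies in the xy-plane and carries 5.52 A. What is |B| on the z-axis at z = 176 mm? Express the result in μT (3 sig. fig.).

On the axis of a circular loop, B = μ₀IR² / [2(R²+z²)^(3/2)].
R² + z² = (0.166)² + (0.176)² = 0.05853 m², and (R²+z²)^(3/2) = 1.42×10⁻² m³.
B = (4π×10⁻⁷ × 5.52 × 0.02756) / (2 × 1.42×10⁻²) = 6.75×10⁻⁶ T.

B ≈ 6.75 μT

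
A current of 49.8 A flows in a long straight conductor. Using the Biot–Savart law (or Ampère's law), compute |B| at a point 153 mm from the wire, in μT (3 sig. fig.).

B ≈ 65.1 μT

For an infinitely long straight wire, B = μ₀I/(2πd).
B = (4π×10⁻⁷ × 49.8) / (2π × 0.153) = 6.51×10⁻⁵ T.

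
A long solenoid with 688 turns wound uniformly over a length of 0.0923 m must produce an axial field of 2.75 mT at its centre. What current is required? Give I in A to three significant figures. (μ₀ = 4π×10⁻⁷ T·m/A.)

I ≈ 0.294 A

Inside a long solenoid B = μ₀nI with n = 7454 m⁻¹, so I = B/(μ₀n).
I = 2.75×10⁻³ / (4π×10⁻⁷ × 7454) = 0.294 A.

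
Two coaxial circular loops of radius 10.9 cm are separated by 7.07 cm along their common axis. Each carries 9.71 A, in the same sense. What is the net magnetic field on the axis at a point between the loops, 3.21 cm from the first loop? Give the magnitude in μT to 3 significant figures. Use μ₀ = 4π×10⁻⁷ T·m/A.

Each loop contributes B = μ₀IR²/[2(R²+z²)^(3/2)] on the axis, with z measured from that loop.
Loop 1 (z = 0.0321 m): B₁ = 4.94×10⁻⁵ T. Loop 2 (z = 0.0386 m): B₂ = 4.69×10⁻⁵ T.
The fields add: B = B₁ + B₂ = 9.63×10⁻⁵ T.

B ≈ 96.3 μT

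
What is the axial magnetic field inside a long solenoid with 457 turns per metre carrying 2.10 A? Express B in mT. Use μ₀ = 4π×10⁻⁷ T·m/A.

Inside a long solenoid, B = μ₀nI with n = 457 turns/m.
B = 4π×10⁻⁷ × 457 × 2.10 = 1.21×10⁻³ T.

B ≈ 1.21 mT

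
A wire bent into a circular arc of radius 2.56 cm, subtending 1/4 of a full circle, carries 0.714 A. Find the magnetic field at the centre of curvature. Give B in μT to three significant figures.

The Biot–Savart field of a circular arc at its centre is B = μ₀Iφ/(4πR), with φ = 1.571 rad.
B = (4π×10⁻⁷ × 0.714 × 1.571) / (4π × 0.0256) = 4.38×10⁻⁶ T.

B ≈ 4.38 μT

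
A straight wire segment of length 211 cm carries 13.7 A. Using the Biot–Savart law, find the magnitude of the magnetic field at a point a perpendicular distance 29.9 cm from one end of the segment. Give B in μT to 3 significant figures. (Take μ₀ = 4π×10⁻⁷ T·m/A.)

B ≈ 4.54 μT

For a finite straight segment, B = (μ₀I/4πd)(sinθ₁ + sinθ₂), where θ₁, θ₂ are the angles from the perpendicular to each end.
The perpendicular foot is at one end, so the two end-offsets along the wire are 0 and L = 2.11 m.
sinθ₁ = 0/√(0²+0.299²) = 0.0000; sinθ₂ = 2.11/√(2.11²+0.299²) = 0.9901.
B = (4π×10⁻⁷ × 13.7) / (4π × 0.299) × (0.0000 + 0.9901) = 4.54×10⁻⁶ T.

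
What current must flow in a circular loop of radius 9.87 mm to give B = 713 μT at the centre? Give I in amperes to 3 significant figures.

I ≈ 11.2 A

At the centre of a circular loop B = μ₀I/(2R), so I = 2RB/μ₀.
With R = 0.00987 m, I = 2 × 0.00987 × 7.13×10⁻⁴ / (4π×10⁻⁷) = 11.2 A.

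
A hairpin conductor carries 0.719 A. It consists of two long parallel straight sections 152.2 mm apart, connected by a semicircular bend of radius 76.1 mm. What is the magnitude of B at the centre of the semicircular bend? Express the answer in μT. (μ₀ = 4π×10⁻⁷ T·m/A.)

B ≈ 4.86 μT

The semicircular arc contributes B_arc = μ₀I·π/(4πR) = μ₀I/(4R) = 2.97×10⁻⁶ T.
Each semi-infinite lead is at perpendicular distance R = 0.0761 m from the centre, with the perpendicular foot at its near end, so it contributes μ₀I/(4πR); both point the same way, together 1.89×10⁻⁶ T.
Arc and leads all point the same direction: B = 2.97×10⁻⁶ + 1.89×10⁻⁶ = 4.86×10⁻⁶ T.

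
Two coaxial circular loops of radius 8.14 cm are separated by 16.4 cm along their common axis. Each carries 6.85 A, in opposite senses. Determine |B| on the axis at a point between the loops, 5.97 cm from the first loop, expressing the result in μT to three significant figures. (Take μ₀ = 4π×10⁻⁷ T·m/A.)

Each loop contributes B = μ₀IR²/[2(R²+z²)^(3/2)] on the axis, with z measured from that loop.
Loop 1 (z = 0.0597 m): B₁ = 2.77×10⁻⁵ T. Loop 2 (z = 0.1043 m): B₂ = 1.23×10⁻⁵ T.
The fields oppose: B = |B₁ − B₂| = 1.54×10⁻⁵ T.

B ≈ 15.4 μT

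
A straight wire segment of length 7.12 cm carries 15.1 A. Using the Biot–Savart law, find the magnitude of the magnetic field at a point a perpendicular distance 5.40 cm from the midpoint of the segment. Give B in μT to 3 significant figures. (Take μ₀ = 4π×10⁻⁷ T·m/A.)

For a finite straight segment, B = (μ₀I/4πd)(sinθ₁ + sinθ₂), where θ₁, θ₂ are the angles from the perpendicular to each end.
The perpendicular from the point meets the wire at its midpoint, so each end is L/2 = 0.0356 m away along the wire.
sinθ₁ = 0.0356/√(0.0356²+0.054²) = 0.5504; sinθ₂ = 0.0356/√(0.0356²+0.054²) = 0.5504.
B = (4π×10⁻⁷ × 15.1) / (4π × 0.054) × (0.5504 + 0.5504) = 3.08×10⁻⁵ T.

B ≈ 30.8 μT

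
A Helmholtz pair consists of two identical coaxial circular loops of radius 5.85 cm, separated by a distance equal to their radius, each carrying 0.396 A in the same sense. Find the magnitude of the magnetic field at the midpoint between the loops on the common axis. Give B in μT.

Each loop contributes B = μ₀IR²/[2(R²+z²)^(3/2)] on the axis, with z measured from that loop.
Loop 1 (z = 0.02925 m): B₁ = 3.04×10⁻⁶ T. Loop 2 (z = 0.02925 m): B₂ = 3.04×10⁻⁶ T.
The fields add: B = B₁ + B₂ = 6.09×10⁻⁶ T.

B ≈ 6.09 μT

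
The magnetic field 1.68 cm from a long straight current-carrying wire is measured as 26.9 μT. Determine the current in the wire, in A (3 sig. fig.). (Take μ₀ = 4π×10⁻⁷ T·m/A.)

For a long straight wire B = μ₀I/(2πd), so I = 2πdB/μ₀.
I = 2π × 0.0168 × 2.69×10⁻⁵ / (4π×10⁻⁷) = 2.26 A.

I ≈ 2.26 A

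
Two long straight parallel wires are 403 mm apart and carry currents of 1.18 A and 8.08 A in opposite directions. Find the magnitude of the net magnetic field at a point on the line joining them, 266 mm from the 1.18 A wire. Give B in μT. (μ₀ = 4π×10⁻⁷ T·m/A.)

Each long wire gives B = μ₀I/(2πd). Distances are d₁ = 0.266 m and d₂ = 0.137 m.
B₁ = 8.87×10⁻⁷ T, B₂ = 1.18×10⁻⁵ T.
Between antiparallel currents both contributions point the same way, so they add. B = B₁ + B₂ = 8.87×10⁻⁷ + 1.18×10⁻⁵ = 1.27×10⁻⁵ T.

B ≈ 12.7 μT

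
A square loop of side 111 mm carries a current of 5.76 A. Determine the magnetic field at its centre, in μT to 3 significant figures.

Each side is a finite straight segment at perpendicular distance d = a/(2 tan(π/4)) = 0.0555 m from the centre, with end-angles ±π/4.
One side contributes B₁ = (μ₀I/4πd)·2 sin(π/4) = 1.47×10⁻⁵ T.
All 4 sides add in the same direction: B = 4 × 1.47×10⁻⁵ = 5.87×10⁻⁵ T.

B ≈ 58.7 μT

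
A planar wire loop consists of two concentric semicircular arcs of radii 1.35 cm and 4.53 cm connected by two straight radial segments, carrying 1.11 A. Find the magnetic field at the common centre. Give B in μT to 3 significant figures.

B ≈ 18.1 μT

The radial connectors point toward the centre, so dl × r̂ = 0 and they contribute nothing.
Each semicircle gives μ₀I/(4R): inner arc 2.58×10⁻⁵ T, outer arc 7.70×10⁻⁶ T.
The two arcs carry current in opposite angular senses, so their fields oppose: B = |2.58×10⁻⁵ − 7.70×10⁻⁶| = 1.81×10⁻⁵ T.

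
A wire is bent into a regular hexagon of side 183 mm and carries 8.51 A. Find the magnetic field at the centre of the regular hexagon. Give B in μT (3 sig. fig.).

B ≈ 32.2 μT

Each side is a finite straight segment at perpendicular distance d = a/(2 tan(π/6)) = 0.1585 m from the centre, with end-angles ±π/6.
One side contributes B₁ = (μ₀I/4πd)·2 sin(π/6) = 5.37×10⁻⁶ T.
All 6 sides add in the same direction: B = 6 × 5.37×10⁻⁶ = 3.22×10⁻⁵ T.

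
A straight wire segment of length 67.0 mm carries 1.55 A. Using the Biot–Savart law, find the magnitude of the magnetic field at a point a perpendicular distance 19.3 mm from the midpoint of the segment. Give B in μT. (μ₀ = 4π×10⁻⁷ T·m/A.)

B ≈ 13.9 μT

For a finite straight segment, B = (μ₀I/4πd)(sinθ₁ + sinθ₂), where θ₁, θ₂ are the angles from the perpendicular to each end.
The perpendicular from the point meets the wire at its midpoint, so each end is L/2 = 0.0335 m away along the wire.
sinθ₁ = 0.0335/√(0.0335²+0.0193²) = 0.8665; sinθ₂ = 0.0335/√(0.0335²+0.0193²) = 0.8665.
B = (4π×10⁻⁷ × 1.55) / (4π × 0.0193) × (0.8665 + 0.8665) = 1.39×10⁻⁵ T.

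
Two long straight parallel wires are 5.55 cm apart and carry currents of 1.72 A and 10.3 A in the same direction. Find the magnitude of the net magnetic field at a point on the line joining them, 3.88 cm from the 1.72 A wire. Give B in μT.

B ≈ 114 μT

Each long wire gives B = μ₀I/(2πd). Distances are d₁ = 0.0388 m and d₂ = 0.0167 m.
B₁ = 8.87×10⁻⁶ T, B₂ = 1.23×10⁻⁴ T.
Between parallel currents the two contributions point in opposite directions, so they subtract. B = |B₁ − B₂| = |8.87×10⁻⁶ − 1.23×10⁻⁴| = 1.14×10⁻⁴ T.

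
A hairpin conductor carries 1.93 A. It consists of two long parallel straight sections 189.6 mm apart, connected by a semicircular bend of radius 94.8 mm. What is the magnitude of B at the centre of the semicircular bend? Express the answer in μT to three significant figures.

B ≈ 10.5 μT

The semicircular arc contributes B_arc = μ₀I·π/(4πR) = μ₀I/(4R) = 6.40×10⁻⁶ T.
Each semi-infinite lead is at perpendicular distance R = 0.0948 m from the centre, with the perpendicular foot at its near end, so it contributes μ₀I/(4πR); both point the same way, together 4.07×10⁻⁶ T.
Arc and leads all point the same direction: B = 6.40×10⁻⁶ + 4.07×10⁻⁶ = 1.05×10⁻⁵ T.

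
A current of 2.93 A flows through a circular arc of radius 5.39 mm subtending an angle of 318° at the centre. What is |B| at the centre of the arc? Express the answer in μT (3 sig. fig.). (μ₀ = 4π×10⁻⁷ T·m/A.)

B ≈ 302 μT

The Biot–Savart field of a circular arc at its centre is B = μ₀Iφ/(4πR), with φ = 5.55 rad.
B = (4π×10⁻⁷ × 2.93 × 5.55) / (4π × 0.00539) = 3.02×10⁻⁴ T.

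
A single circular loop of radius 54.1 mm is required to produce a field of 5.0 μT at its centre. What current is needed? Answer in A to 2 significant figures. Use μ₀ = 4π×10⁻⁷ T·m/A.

At the centre of a circular loop B = μ₀I/(2R), so I = 2RB/μ₀.
With R = 0.0541 m, I = 2 × 0.0541 × 5.00×10⁻⁶ / (4π×10⁻⁷) = 0.431 A.

I ≈ 0.43 A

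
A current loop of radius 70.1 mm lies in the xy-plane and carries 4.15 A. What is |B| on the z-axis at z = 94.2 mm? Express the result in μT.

On the axis of a circular loop, B = μ₀IR² / [2(R²+z²)^(3/2)].
R² + z² = (0.0701)² + (0.0942)² = 0.01379 m², and (R²+z²)^(3/2) = 1.62×10⁻³ m³.
B = (4π×10⁻⁷ × 4.15 × 0.004914) / (2 × 1.62×10⁻³) = 7.91×10⁻⁶ T.

B ≈ 7.91 μT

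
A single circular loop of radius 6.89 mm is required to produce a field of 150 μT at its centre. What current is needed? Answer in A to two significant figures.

At the centre of a circular loop B = μ₀I/(2R), so I = 2RB/μ₀.
With R = 0.00689 m, I = 2 × 0.00689 × 1.50×10⁻⁴ / (4π×10⁻⁷) = 1.64 A.

I ≈ 1.6 A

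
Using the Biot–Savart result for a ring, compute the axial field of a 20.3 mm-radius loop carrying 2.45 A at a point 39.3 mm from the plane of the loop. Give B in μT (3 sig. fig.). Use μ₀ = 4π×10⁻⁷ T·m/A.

On the axis of a circular loop, B = μ₀IR² / [2(R²+z²)^(3/2)].
R² + z² = (0.0203)² + (0.0393)² = 0.001957 m², and (R²+z²)^(3/2) = 8.65×10⁻⁵ m³.
B = (4π×10⁻⁷ × 2.45 × 0.0004121) / (2 × 8.65×10⁻⁵) = 7.33×10⁻⁶ T.

B ≈ 7.33 μT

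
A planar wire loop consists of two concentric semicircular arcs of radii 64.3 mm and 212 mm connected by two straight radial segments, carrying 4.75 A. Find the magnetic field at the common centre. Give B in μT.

B ≈ 16.2 μT

The radial connectors point toward the centre, so dl × r̂ = 0 and they contribute nothing.
Each semicircle gives μ₀I/(4R): inner arc 2.32×10⁻⁵ T, outer arc 7.04×10⁻⁶ T.
The two arcs carry current in opposite angular senses, so their fields oppose: B = |2.32×10⁻⁵ − 7.04×10⁻⁶| = 1.62×10⁻⁵ T.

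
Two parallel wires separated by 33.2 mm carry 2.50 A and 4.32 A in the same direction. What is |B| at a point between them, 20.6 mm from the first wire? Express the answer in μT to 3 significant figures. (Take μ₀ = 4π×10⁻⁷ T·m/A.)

B ≈ 44.3 μT

Each long wire gives B = μ₀I/(2πd). Distances are d₁ = 0.0206 m and d₂ = 0.0126 m.
B₁ = 2.43×10⁻⁵ T, B₂ = 6.86×10⁻⁵ T.
Between parallel currents the two contributions point in opposite directions, so they subtract. B = |B₁ − B₂| = |2.43×10⁻⁵ − 6.86×10⁻⁵| = 4.43×10⁻⁵ T.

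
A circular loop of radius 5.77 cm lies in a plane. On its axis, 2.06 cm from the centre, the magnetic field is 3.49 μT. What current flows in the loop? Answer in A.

On the axis of a loop, B = μ₀IR²/[2(R²+z²)^(3/2)], so I = 2B(R²+z²)^(3/2)/(μ₀R²).
R² + z² = 0.003329 + 0.0004244 = 0.003754 m²; raised to 3/2 gives 2.30×10⁻⁴ m³.
I = 2 × 3.49×10⁻⁶ × 2.30×10⁻⁴ / (1.26×10⁻⁶ × 0.003329) = 0.384 A.

I ≈ 0.384 A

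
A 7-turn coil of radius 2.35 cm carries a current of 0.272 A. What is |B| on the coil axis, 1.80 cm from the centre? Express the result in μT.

For an N-turn flat coil, B = Nμ₀IR²/[2(R²+z²)^(3/2)] with R = 0.0235 m, z = 0.018 m.
B = 7 × 3.64×10⁻⁶ T = 2.55×10⁻⁵ T.

B ≈ 25.5 μT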